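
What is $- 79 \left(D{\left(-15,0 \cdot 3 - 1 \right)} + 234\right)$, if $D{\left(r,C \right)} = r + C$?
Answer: $-17222$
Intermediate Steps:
$D{\left(r,C \right)} = C + r$
$- 79 \left(D{\left(-15,0 \cdot 3 - 1 \right)} + 234\right) = - 79 \left(\left(\left(0 \cdot 3 - 1\right) - 15\right) + 234\right) = - 79 \left(\left(\left(0 - 1\right) - 15\right) + 234\right) = - 79 \left(\left(-1 - 15\right) + 234\right) = - 79 \left(-16 + 234\right) = \left(-79\right) 218 = -17222$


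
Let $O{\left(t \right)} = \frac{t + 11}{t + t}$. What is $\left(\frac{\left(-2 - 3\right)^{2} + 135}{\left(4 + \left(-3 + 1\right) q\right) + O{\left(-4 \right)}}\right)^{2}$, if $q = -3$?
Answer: $\frac{1638400}{5329} \approx 307.45$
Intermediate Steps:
$O{\left(t \right)} = \frac{11 + t}{2 t}$
$\left(\frac{\left(-2 - 3\right)^{2} + 135}{\left(4 + \left(-3 + 1\right) q\right) + O{\left(-4 \right)}}\right)^{2} = \left(\frac{\left(-2 - 3\right)^{2} + 135}{\left(4 + \left(-3 + 1\right) \left(-3\right)\right) + \frac{11 - 4}{2 \left(-4\right)}}\right)^{2} = \left(\frac{\left(-5\right)^{2} + 135}{\left(4 - -6\right) + \frac{1}{2} \left(- \frac{1}{4}\right) 7}\right)^{2} = \left(\frac{25 + 135}{\left(4 + 6\right) - \frac{7}{8}}\right)^{2} = \left(\frac{160}{10 - \frac{7}{8}}\right)^{2} = \left(\frac{160}{\frac{73}{8}}\right)^{2} = \left(160 \cdot \frac{8}{73}\right)^{2} = \left(\frac{1280}{73}\right)^{2} = \frac{1638400}{5329}$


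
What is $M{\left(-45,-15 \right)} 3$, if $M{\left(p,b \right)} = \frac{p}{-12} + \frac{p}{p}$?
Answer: $\frac{57}{4} \approx 14.25$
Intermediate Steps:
$M{\left(p,b \right)} = 1 - \frac{p}{12}$ ($M{\left(p,b \right)} = p \left(- \frac{1}{12}\right) + 1 = - \frac{p}{12} + 1 = 1 - \frac{p}{12}$)
$M{\left(-45,-15 \right)} 3 = \left(1 - - \frac{15}{4}\right) 3 = \left(1 + \frac{15}{4}\right) 3 = \frac{19}{4} \cdot 3 = \frac{57}{4}$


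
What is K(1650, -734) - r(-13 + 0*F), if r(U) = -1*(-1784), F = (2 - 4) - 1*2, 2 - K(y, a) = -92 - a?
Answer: -2424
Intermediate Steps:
K(y, a) = 94 + a (K(y, a) = 2 - (-92 - a) = 2 + (92 + a) = 94 + a)
F = -4 (F = -2 - 2 = -4)
r(U) = 1784
K(1650, -734) - r(-13 + 0*F) = (94 - 734) - 1*1784 = -640 - 1784 = -2424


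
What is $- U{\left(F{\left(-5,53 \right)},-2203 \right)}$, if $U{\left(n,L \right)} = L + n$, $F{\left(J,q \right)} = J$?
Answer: $2208$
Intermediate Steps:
$- U{\left(F{\left(-5,53 \right)},-2203 \right)} = - (-2203 - 5) = \left(-1\right) \left(-2208\right) = 2208$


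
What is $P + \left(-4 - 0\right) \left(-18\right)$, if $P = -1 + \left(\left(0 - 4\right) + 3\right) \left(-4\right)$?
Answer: $75$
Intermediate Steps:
$P = 3$ ($P = -1 + \left(-4 + 3\right) \left(-4\right) = -1 - -4 = -1 + 4 = 3$)
$P + \left(-4 - 0\right) \left(-18\right) = 3 + \left(-4 - 0\right) \left(-18\right) = 3 + \left(-4 + 0\right) \left(-18\right) = 3 - -72 = 3 + 72 = 75$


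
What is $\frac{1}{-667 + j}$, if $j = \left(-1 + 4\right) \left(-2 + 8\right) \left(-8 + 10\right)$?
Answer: $- \frac{1}{631} \approx -0.0015848$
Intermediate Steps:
$j = 36$ ($j = 3 \cdot 6 \cdot 2 = 18 \cdot 2 = 36$)
$\frac{1}{-667 + j} = \frac{1}{-667 + 36} = \frac{1}{-631} = - \frac{1}{631}$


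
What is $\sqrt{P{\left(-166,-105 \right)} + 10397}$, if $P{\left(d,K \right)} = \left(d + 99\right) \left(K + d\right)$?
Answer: $\sqrt{28554} \approx 168.98$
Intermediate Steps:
$P{\left(d,K \right)} = \left(99 + d\right) \left(K + d\right)$
$\sqrt{P{\left(-166,-105 \right)} + 10397} = \sqrt{\left(\left(-166\right)^{2} + 99 \left(-105\right) + 99 \left(-166\right) - -17430\right) + 10397} = \sqrt{\left(27556 - 10395 - 16434 + 17430\right) + 10397} = \sqrt{18157 + 10397} = \sqrt{28554}$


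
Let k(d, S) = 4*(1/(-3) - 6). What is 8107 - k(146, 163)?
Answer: 24397/3 ≈ 8132.3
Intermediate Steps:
k(d, S) = -76/3 (k(d, S) = 4*(1*(-⅓) - 6) = 4*(-⅓ - 6) = 4*(-19/3) = -76/3)
8107 - k(146, 163) = 8107 - 1*(-76/3) = 8107 + 76/3 = 24397/3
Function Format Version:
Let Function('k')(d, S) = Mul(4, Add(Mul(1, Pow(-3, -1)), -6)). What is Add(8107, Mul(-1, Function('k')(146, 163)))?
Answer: Rational(24397, 3) ≈ 8132.3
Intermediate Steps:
Function('k')(d, S) = Rational(-76, 3) (Function('k')(d, S) = Mul(4, Add(Mul(1, Rational(-1, 3)), -6)) = Mul(4, Add(Rational(-1, 3), -6)) = Mul(4, Rational(-19, 3)) = Rational(-76, 3))
Add(8107, Mul(-1, Function('k')(146, 163))) = Add(8107, Mul(-1, Rational(-76, 3))) = Add(8107, Rational(76, 3)) = Rational(24397, 3)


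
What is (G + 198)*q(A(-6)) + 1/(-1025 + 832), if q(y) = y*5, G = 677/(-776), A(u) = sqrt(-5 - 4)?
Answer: -1/193 + 2294565*I/776 ≈ -0.0051813 + 2956.9*I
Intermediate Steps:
A(u) = 3*I (A(u) = sqrt(-9) = 3*I)
G = -677/776 (G = 677*(-1/776) = -677/776 ≈ -0.87242)
q(y) = 5*y
(G + 198)*q(A(-6)) + 1/(-1025 + 832) = (-677/776 + 198)*(5*(3*I)) + 1/(-1025 + 832) = 152971*(15*I)/776 + 1/(-193) = 2294565*I/776 - 1/193 = -1/193 + 2294565*I/776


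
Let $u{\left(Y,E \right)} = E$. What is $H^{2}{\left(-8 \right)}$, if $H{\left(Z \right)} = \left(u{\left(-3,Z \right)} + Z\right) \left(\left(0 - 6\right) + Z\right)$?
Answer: $50176$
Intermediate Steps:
$H{\left(Z \right)} = 2 Z \left(-6 + Z\right)$ ($H{\left(Z \right)} = \left(Z + Z\right) \left(\left(0 - 6\right) + Z\right) = 2 Z \left(\left(0 - 6\right) + Z\right) = 2 Z \left(-6 + Z\right)$)
$H^{2}{\left(-8 \right)} = \left(2 \left(-8\right) \left(-6 - 8\right)\right)^{2} = \left(2 \left(-8\right) \left(-14\right)\right)^{2} = 224^{2} = 50176$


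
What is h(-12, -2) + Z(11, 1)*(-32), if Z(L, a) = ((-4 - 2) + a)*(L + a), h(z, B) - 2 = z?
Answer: 1910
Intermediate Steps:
h(z, B) = 2 + z
Z(L, a) = (-6 + a)*(L + a)
h(-12, -2) + Z(11, 1)*(-32) = (2 - 12) + (1² - 6*11 - 6*1 + 11*1)*(-32) = -10 + (1 - 66 - 6 + 11)*(-32) = -10 - 60*(-32) = -10 + 1920 = 1910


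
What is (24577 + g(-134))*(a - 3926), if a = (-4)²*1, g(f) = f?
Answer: -95572130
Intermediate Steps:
a = 16 (a = 16*1 = 16)
(24577 + g(-134))*(a - 3926) = (24577 - 134)*(16 - 3926) = 24443*(-3910) = -95572130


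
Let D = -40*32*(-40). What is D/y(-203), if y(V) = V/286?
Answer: -14643200/203 ≈ -72134.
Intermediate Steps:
y(V) = V/286 (y(V) = V*(1/286) = V/286)
D = 51200 (D = -1280*(-40) = 51200)
D/y(-203) = 51200/(((1/286)*(-203))) = 51200/(-203/286) = 51200*(-286/203) = -14643200/203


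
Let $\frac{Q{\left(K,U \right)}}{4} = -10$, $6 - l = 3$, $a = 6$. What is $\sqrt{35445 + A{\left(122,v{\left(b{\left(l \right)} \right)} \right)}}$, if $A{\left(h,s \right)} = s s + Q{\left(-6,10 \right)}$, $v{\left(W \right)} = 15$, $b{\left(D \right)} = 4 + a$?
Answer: $\sqrt{35630} \approx 188.76$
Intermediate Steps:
$l = 3$ ($l = 6 - 3 = 3$)
$Q{\left(K,U \right)} = -40$ ($Q{\left(K,U \right)} = 4 \left(-10\right) = -40$)
$b{\left(D \right)} = 10$ ($b{\left(D \right)} = 4 + 6 = 10$)
$A{\left(h,s \right)} = -40 + s^{2}$ ($A{\left(h,s \right)} = s s - 40 = s^{2} - 40 = -40 + s^{2}$)
$\sqrt{35445 + A{\left(122,v{\left(b{\left(l \right)} \right)} \right)}} = \sqrt{35445 - \left(40 - 15^{2}\right)} = \sqrt{35445 + \left(-40 + 225\right)} = \sqrt{35445 + 185} = \sqrt{35630}$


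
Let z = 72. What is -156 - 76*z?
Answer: -5628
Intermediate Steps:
-156 - 76*z = -156 - 76*72 = -156 - 5472 = -5628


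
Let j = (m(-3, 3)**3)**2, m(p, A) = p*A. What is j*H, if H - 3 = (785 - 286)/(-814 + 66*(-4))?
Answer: 1453491135/1078 ≈ 1.3483e+6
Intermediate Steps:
m(p, A) = A*p
j = 531441 (j = ((3*(-3))**3)**2 = ((-9)**3)**2 = (-729)**2 = 531441)
H = 2735/1078 (H = 3 + (785 - 286)/(-814 + 66*(-4)) = 3 + 499/(-814 - 264) = 3 + 499/(-1078) = 3 + 499*(-1/1078) = 3 - 499/1078 = 2735/1078 ≈ 2.5371)
j*H = 531441*(2735/1078) = 1453491135/1078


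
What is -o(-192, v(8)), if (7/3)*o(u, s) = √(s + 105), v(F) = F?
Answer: -3*√113/7 ≈ -4.5558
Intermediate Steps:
o(u, s) = 3*√(105 + s)/7 (o(u, s) = 3*√(s + 105)/7 = 3*√(105 + s)/7)
-o(-192, v(8)) = -3*√(105 + 8)/7 = -3*√113/7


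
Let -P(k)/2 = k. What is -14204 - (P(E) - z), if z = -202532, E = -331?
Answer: -217398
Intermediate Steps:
P(k) = -2*k
-14204 - (P(E) - z) = -14204 - (-2*(-331) - 1*(-202532)) = -14204 - (662 + 202532) = -14204 - 1*203194 = -14204 - 203194 = -217398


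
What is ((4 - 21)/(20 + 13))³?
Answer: -4913/35937 ≈ -0.13671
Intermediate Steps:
((4 - 21)/(20 + 13))³ = (-17/33)³ = -4913/35937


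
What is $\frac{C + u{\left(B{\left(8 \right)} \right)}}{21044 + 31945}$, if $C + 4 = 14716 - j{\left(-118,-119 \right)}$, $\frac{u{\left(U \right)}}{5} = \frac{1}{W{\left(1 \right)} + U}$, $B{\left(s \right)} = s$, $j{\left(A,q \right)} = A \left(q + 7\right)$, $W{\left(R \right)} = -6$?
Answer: $\frac{999}{35326} \approx 0.028279$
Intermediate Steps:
$j{\left(A,q \right)} = A \left(7 + q\right)$
$u{\left(U \right)} = \frac{5}{-6 + U}$
$C = 1496$ ($C = -4 + \left(14716 - - 118 \left(7 - 119\right)\right) = -4 + \left(14716 - \left(-118\right) \left(-112\right)\right) = -4 + \left(14716 - 13216\right) = -4 + 1500 = 1496$)
$\frac{C + u{\left(B{\left(8 \right)} \right)}}{21044 + 31945} = \frac{1496 + \frac{5}{-6 + 8}}{21044 + 31945} = \frac{1496 + \frac{5}{2}}{52989} = \left(1496 + 5 \cdot \frac{1}{2}\right) \frac{1}{52989} = \left(1496 + \frac{5}{2}\right) \frac{1}{52989} = \frac{2997}{2} \cdot \frac{1}{52989} = \frac{999}{35326}$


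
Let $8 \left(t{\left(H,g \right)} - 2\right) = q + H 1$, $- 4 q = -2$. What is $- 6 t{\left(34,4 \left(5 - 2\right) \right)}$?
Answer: $- \frac{303}{8} \approx -37.875$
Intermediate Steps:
$q = \frac{1}{2}$ ($q = \left(- \frac{1}{4}\right) \left(-2\right) = \frac{1}{2} \approx 0.5$)
$t{\left(H,g \right)} = \frac{33}{16} + \frac{H}{8}$ ($t{\left(H,g \right)} = 2 + \frac{\frac{1}{2} + H 1}{8} = 2 + \frac{\frac{1}{2} + H}{8} = 2 + \left(\frac{1}{16} + \frac{H}{8}\right) = \frac{33}{16} + \frac{H}{8}$)
$- 6 t{\left(34,4 \left(5 - 2\right) \right)} = - 6 \left(\frac{33}{16} + \frac{1}{8} \cdot 34\right) = - 6 \left(\frac{33}{16} + \frac{17}{4}\right) = \left(-6\right) \frac{101}{16} = - \frac{303}{8}$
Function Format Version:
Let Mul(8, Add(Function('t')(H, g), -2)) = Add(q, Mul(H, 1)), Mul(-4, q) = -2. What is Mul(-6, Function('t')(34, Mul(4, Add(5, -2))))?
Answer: Rational(-303, 8) ≈ -37.875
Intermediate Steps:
q = Rational(1, 2) (q = Mul(Rational(-1, 4), -2) = Rational(1, 2) ≈ 0.50000)
Function('t')(H, g) = Add(Rational(33, 16), Mul(Rational(1, 8), H)) (Function('t')(H, g) = Add(2, Mul(Rational(1, 8), Add(Rational(1, 2), Mul(H, 1)))) = Add(2, Mul(Rational(1, 8), Add(Rational(1, 2), H))) = Add(2, Add(Rational(1, 16), Mul(Rational(1, 8), H))) = Add(Rational(33, 16), Mul(Rational(1, 8), H)))
Mul(-6, Function('t')(34, Mul(4, Add(5, -2)))) = Mul(-6, Add(Rational(33, 16), Mul(Rational(1, 8), 34))) = Mul(-6, Add(Rational(33, 16), Rational(17, 4))) = Mul(-6, Rational(101, 16)) = Rational(-303, 8)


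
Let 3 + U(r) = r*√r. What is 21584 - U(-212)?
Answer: 21587 + 424*I*√53 ≈ 21587.0 + 3086.8*I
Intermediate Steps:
U(r) = -3 + r^(3/2) (U(r) = -3 + r*√r = -3 + r^(3/2))
21584 - U(-212) = 21584 - (-3 + (-212)^(3/2)) = 21584 - (-3 - 424*I*√53) = 21584 + (3 + 424*I*√53) = 21587 + 424*I*√53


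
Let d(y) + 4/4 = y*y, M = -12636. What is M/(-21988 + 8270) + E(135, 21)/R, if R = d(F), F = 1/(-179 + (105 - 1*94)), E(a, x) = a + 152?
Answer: -55381562478/193581557 ≈ -286.09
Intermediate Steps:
E(a, x) = 152 + a
F = -1/168 (F = 1/(-179 + (105 - 94)) = 1/(-179 + 11) = 1/(-168) = -1/168 ≈ -0.0059524)
d(y) = -1 + y² (d(y) = -1 + y*y = -1 + y²)
R = -28223/28224 (R = -1 + (-1/168)² = -1 + 1/28224 = -28223/28224 ≈ -0.99996)
M/(-21988 + 8270) + E(135, 21)/R = -12636/(-21988 + 8270) + (152 + 135)/(-28223/28224) = -12636/(-13718) + 287*(-28224/28223) = -12636*(-1/13718) - 8100288/28223 = 6318/6859 - 8100288/28223 = -55381562478/193581557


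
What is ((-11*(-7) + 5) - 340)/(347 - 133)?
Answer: -129/107 ≈ -1.2056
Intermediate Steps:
((-11*(-7) + 5) - 340)/(347 - 133) = ((77 + 5) - 340)/214 = (82 - 340)*(1/214) = -258*1/214 = -129/107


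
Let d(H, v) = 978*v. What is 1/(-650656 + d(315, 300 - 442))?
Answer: -1/789532 ≈ -1.2666e-6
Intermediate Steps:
1/(-650656 + d(315, 300 - 442)) = 1/(-650656 + 978*(300 - 442)) = 1/(-650656 + 978*(-142)) = 1/(-650656 - 138876) = 1/(-789532) = -1/789532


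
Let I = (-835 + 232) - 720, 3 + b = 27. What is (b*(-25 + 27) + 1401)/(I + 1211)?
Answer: -207/16 ≈ -12.938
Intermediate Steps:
b = 24 (b = -3 + 27 = 24)
I = -1323 (I = -603 - 720 = -1323)
(b*(-25 + 27) + 1401)/(I + 1211) = (24*(-25 + 27) + 1401)/(-1323 + 1211) = (24*2 + 1401)/(-112) = (48 + 1401)*(-1/112) = 1449*(-1/112) = -207/16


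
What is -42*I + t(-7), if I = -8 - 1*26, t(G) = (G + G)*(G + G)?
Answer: 1624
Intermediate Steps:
t(G) = 4*G² (t(G) = (2*G)*(2*G) = 4*G²)
I = -34 (I = -8 - 26 = -34)
-42*I + t(-7) = -42*(-34) + 4*(-7)² = 1428 + 4*49 = 1428 + 196 = 1624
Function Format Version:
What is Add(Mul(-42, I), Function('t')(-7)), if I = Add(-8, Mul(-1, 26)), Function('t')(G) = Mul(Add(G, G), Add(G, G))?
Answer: 1624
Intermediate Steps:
Function('t')(G) = Mul(4, Pow(G, 2)) (Function('t')(G) = Mul(Mul(2, G), Mul(2, G)) = Mul(4, Pow(G, 2)))
I = -34 (I = Add(-8, -26) = -34)
Add(Mul(-42, I), Function('t')(-7)) = Add(Mul(-42, -34), Mul(4, Pow(-7, 2))) = Add(1428, Mul(4, 49)) = Add(1428, 196) = 1624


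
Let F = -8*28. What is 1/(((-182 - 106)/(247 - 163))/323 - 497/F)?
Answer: 72352/159763 ≈ 0.45287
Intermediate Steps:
F = -224
1/(((-182 - 106)/(247 - 163))/323 - 497/F) = 1/(((-182 - 106)/(247 - 163))/323 - 497/(-224)) = 1/(-288/84*(1/323) - 497*(-1/224)) = 1/(-288*1/84*(1/323) + 71/32) = 1/(-24/7*1/323 + 71/32) = 1/(-24/2261 + 71/32) = 1/(159763/72352) = 72352/159763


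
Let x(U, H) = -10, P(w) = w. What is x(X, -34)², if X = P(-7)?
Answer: 100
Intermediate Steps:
X = -7
x(X, -34)² = (-10)² = 100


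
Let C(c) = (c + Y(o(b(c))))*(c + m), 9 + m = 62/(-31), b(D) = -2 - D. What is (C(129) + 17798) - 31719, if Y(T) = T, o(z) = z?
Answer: -14157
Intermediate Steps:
m = -11 (m = -9 + 62/(-31) = -9 + 62*(-1/31) = -9 - 2 = -11)
C(c) = 22 - 2*c (C(c) = (c + (-2 - c))*(c - 11) = -2*(-11 + c) = 22 - 2*c)
(C(129) + 17798) - 31719 = ((22 - 2*129) + 17798) - 31719 = ((22 - 258) + 17798) - 31719 = (-236 + 17798) - 31719 = 17562 - 31719 = -14157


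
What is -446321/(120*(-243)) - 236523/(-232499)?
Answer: 110666196859/6779670840 ≈ 16.323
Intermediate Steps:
-446321/(120*(-243)) - 236523/(-232499) = -446321/(-29160) - 236523*(-1/232499) = -446321*(-1/29160) + 236523/232499 = 446321/29160 + 236523/232499 = 110666196859/6779670840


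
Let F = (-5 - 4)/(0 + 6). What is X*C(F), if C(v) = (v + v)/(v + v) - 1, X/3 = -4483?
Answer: 0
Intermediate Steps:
X = -13449 (X = 3*(-4483) = -13449)
F = -3/2 (F = -9/6 = -9*1/6 = -3/2 ≈ -1.5000)
C(v) = 0 (C(v) = (2*v)/((2*v)) - 1 = (2*v)*(1/(2*v)) - 1 = 1 - 1 = 0)
X*C(F) = -13449*0 = 0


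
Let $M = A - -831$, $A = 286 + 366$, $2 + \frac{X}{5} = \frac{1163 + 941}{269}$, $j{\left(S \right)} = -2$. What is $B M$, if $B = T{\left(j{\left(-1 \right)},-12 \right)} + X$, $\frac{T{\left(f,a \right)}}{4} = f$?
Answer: $\frac{8420474}{269} \approx 31303.0$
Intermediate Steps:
$T{\left(f,a \right)} = 4 f$
$X = \frac{7830}{269}$ ($X = -10 + 5 \frac{1163 + 941}{269} = -10 + 5 \cdot 2104 \cdot \frac{1}{269} = -10 + 5 \cdot \frac{2104}{269} = -10 + \frac{10520}{269} = \frac{7830}{269} \approx 29.108$)
$B = \frac{5678}{269}$ ($B = 4 \left(-2\right) + \frac{7830}{269} = -8 + \frac{7830}{269} = \frac{5678}{269} \approx 21.108$)
$A = 652$
$M = 1483$ ($M = 652 - -831 = 652 + 831 = 1483$)
$B M = \frac{5678}{269} \cdot 1483 = \frac{8420474}{269}$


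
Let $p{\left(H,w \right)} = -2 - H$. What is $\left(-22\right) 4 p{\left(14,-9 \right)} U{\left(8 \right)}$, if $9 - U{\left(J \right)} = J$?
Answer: $1408$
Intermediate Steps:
$U{\left(J \right)} = 9 - J$
$\left(-22\right) 4 p{\left(14,-9 \right)} U{\left(8 \right)} = \left(-22\right) 4 \left(-2 - 14\right) \left(9 - 8\right) = - 88 \left(-2 - 14\right) \left(9 - 8\right) = \left(-88\right) \left(-16\right) 1 = 1408 \cdot 1 = 1408$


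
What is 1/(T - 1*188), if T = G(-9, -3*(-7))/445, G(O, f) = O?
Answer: -445/83669 ≈ -0.0053186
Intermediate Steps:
T = -9/445 ≈ -0.020225
1/(T - 1*188) = 1/(-9/445 - 1*188) = 1/(-9/445 - 188) = 1/(-83669/445) = -445/83669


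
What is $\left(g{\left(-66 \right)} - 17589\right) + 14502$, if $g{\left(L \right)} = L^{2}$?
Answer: $1269$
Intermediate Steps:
$\left(g{\left(-66 \right)} - 17589\right) + 14502 = \left(\left(-66\right)^{2} - 17589\right) + 14502 = \left(4356 - 17589\right) + 14502 = -13233 + 14502 = 1269$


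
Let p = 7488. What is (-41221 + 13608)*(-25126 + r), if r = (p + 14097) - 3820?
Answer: 203259293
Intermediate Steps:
r = 17765 (r = (7488 + 14097) - 3820 = 21585 - 3820 = 17765)
(-41221 + 13608)*(-25126 + r) = (-41221 + 13608)*(-25126 + 17765) = -27613*(-7361) = 203259293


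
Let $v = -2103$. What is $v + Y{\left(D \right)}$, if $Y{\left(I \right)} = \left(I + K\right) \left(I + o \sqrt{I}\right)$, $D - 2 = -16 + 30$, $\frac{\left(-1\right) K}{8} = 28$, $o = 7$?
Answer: $-11255$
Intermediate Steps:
$K = -224$ ($K = \left(-8\right) 28 = -224$)
$D = 16$ ($D = 2 + \left(-16 + 30\right) = 2 + 14 = 16$)
$Y{\left(I \right)} = \left(-224 + I\right) \left(I + 7 \sqrt{I}\right)$ ($Y{\left(I \right)} = \left(I - 224\right) \left(I + 7 \sqrt{I}\right) = \left(-224 + I\right) \left(I + 7 \sqrt{I}\right)$)
$v + Y{\left(D \right)} = -2103 + \left(16^{2} - 1568 \sqrt{16} - 3584 + 7 \cdot 16^{\frac{3}{2}}\right) = -2103 + \left(256 - 6272 - 3584 + 7 \cdot 64\right) = -2103 + \left(256 - 6272 - 3584 + 448\right) = -2103 - 9152 = -11255$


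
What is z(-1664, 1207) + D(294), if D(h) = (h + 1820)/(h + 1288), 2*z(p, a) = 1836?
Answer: 103885/113 ≈ 919.34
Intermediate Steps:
z(p, a) = 918 (z(p, a) = (½)*1836 = 918)
D(h) = (1820 + h)/(1288 + h)
z(-1664, 1207) + D(294) = 918 + (1820 + 294)/(1288 + 294) = 918 + 2114/1582 = 918 + (1/1582)*2114 = 918 + 151/113 = 103885/113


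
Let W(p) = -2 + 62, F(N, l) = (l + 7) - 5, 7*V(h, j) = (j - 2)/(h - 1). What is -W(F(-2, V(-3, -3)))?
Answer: -60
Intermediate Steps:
V(h, j) = (-2 + j)/(7*(-1 + h)) (V(h, j) = ((j - 2)/(h - 1))/7 = ((-2 + j)/(-1 + h))/7 = (-2 + j)/(7*(-1 + h)))
F(N, l) = 2 + l (F(N, l) = (7 + l) - 5 = 2 + l)
W(p) = 60
-W(F(-2, V(-3, -3))) = -1*60 = -60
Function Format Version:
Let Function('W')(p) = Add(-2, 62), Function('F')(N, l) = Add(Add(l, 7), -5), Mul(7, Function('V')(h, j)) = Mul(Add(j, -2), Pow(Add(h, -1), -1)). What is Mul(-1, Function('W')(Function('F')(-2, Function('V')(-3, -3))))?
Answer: -60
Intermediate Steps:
Function('V')(h, j) = Mul(Rational(1, 7), Pow(Add(-1, h), -1), Add(-2, j)) (Function('V')(h, j) = Mul(Rational(1, 7), Mul(Add(j, -2), Pow(Add(h, -1), -1))) = Mul(Rational(1, 7), Mul(Add(-2, j), Pow(Add(-1, h), -1))) = Mul(Rational(1, 7), Mul(Pow(Add(-1, h), -1), Add(-2, j))) = Mul(Rational(1, 7), Pow(Add(-1, h), -1), Add(-2, j)))
Function('F')(N, l) = Add(2, l) (Function('F')(N, l) = Add(Add(7, l), -5) = Add(2, l))
Function('W')(p) = 60
Mul(-1, Function('W')(Function('F')(-2, Function('V')(-3, -3)))) = Mul(-1, 60) = -60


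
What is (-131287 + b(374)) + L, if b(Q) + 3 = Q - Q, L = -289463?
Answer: -420753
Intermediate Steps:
b(Q) = -3 (b(Q) = -3 + (Q - Q) = -3 + 0 = -3)
(-131287 + b(374)) + L = (-131287 - 3) - 289463 = -131290 - 289463 = -420753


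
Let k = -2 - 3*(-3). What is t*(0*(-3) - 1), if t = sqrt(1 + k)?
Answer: -2*sqrt(2) ≈ -2.8284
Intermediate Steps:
k = 7 (k = -2 + 9 = 7)
t = 2*sqrt(2) (t = sqrt(1 + 7) = sqrt(8) = 2*sqrt(2) ≈ 2.8284)
t*(0*(-3) - 1) = (2*sqrt(2))*(0*(-3) - 1) = (2*sqrt(2))*(0 - 1) = (2*sqrt(2))*(-1) = -2*sqrt(2)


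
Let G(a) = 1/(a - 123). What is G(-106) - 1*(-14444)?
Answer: 3307675/229 ≈ 14444.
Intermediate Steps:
G(a) = 1/(-123 + a)
G(-106) - 1*(-14444) = 1/(-123 - 106) - 1*(-14444) = 1/(-229) + 14444 = -1/229 + 14444 = 3307675/229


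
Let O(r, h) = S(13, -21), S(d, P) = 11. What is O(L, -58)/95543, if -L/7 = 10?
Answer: 11/95543 ≈ 0.00011513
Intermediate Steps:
L = -70 (L = -7*10 = -70)
O(r, h) = 11
O(L, -58)/95543 = 11/95543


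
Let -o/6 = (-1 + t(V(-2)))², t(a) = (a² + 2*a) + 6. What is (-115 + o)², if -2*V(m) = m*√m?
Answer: 4273 + 17424*I*√2 ≈ 4273.0 + 24641.0*I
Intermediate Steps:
V(m) = -m^(3/2)/2 (V(m) = -m*√m/2 = -m^(3/2)/2)
t(a) = 6 + a² + 2*a
o = -6*(3 + 2*I*√2)² (o = -6*(-1 + (6 + (-(-1)*I*√2)² + 2*(-(-1)*I*√2)))² = -6*(-1 + (6 + (I*√2)² + 2*(I*√2)))² = -6*(-1 + (6 - 2 + 2*I*√2))² = -6*(-1 + (4 + 2*I*√2))² = -6*(3 + 2*I*√2)² ≈ -6.0 - 101.82*I)
(-115 + o)² = (-115 + (-6 - 72*I*√2))² = (-121 - 72*I*√2)²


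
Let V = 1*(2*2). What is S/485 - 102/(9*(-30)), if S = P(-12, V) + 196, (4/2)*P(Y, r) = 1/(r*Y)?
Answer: 109213/139680 ≈ 0.78188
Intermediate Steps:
V = 4 (V = 1*4 = 4)
P(Y, r) = 1/(2*Y*r) (P(Y, r) = 1/(2*((r*Y))) = 1/(2*((Y*r))) = (1/(Y*r))/2 = 1/(2*Y*r))
S = 18815/96 (S = (1/2)/(-12*4) + 196 = (1/2)*(-1/12)*(1/4) + 196 = -1/96 + 196 = 18815/96 ≈ 195.99)
S/485 - 102/(9*(-30)) = (18815/96)/485 - 102/(9*(-30)) = (18815/96)*(1/485) - 102/(-270) = 3763/9312 - 102*(-1/270) = 3763/9312 + 17/45 = 109213/139680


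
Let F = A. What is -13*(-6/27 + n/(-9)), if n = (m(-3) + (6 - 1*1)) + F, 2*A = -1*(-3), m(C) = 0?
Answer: 221/18 ≈ 12.278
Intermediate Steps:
A = 3/2 (A = (-1*(-3))/2 = (½)*3 = 3/2 ≈ 1.5000)
F = 3/2 ≈ 1.5000
n = 13/2 (n = (0 + (6 - 1*1)) + 3/2 = (0 + (6 - 1)) + 3/2 = (0 + 5) + 3/2 = 5 + 3/2 = 13/2 ≈ 6.5000)
-13*(-6/27 + n/(-9)) = -13*(-6/27 + (13/2)/(-9)) = -13*(-6*1/27 + (13/2)*(-⅑)) = -13*(-2/9 - 13/18) = -13*(-17/18) = 221/18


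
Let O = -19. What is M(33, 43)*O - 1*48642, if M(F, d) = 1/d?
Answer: -2091625/43 ≈ -48642.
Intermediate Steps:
M(33, 43)*O - 1*48642 = -19/43 - 1*48642 = (1/43)*(-19) - 48642 = -19/43 - 48642 = -2091625/43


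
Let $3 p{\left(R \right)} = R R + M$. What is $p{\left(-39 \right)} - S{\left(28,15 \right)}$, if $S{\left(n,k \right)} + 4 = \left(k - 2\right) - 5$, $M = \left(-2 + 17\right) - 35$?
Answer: $\frac{1489}{3} \approx 496.33$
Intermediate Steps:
$M = -20$ ($M = 15 - 35 = -20$)
$S{\left(n,k \right)} = -11 + k$ ($S{\left(n,k \right)} = -4 + \left(\left(k - 2\right) - 5\right) = -4 + \left(\left(-2 + k\right) - 5\right) = -4 + \left(-7 + k\right) = -11 + k$)
$p{\left(R \right)} = - \frac{20}{3} + \frac{R^{2}}{3}$ ($p{\left(R \right)} = \frac{R R - 20}{3} = \frac{R^{2} - 20}{3} = \frac{-20 + R^{2}}{3} = - \frac{20}{3} + \frac{R^{2}}{3}$)
$p{\left(-39 \right)} - S{\left(28,15 \right)} = \left(- \frac{20}{3} + \frac{\left(-39\right)^{2}}{3}\right) - \left(-11 + 15\right) = \left(- \frac{20}{3} + \frac{1}{3} \cdot 1521\right) - 4 = \left(- \frac{20}{3} + 507\right) - 4 = \frac{1501}{3} - 4 = \frac{1489}{3}$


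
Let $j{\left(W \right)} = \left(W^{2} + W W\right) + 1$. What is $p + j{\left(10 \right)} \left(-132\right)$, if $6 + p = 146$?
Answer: $-26392$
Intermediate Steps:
$p = 140$ ($p = -6 + 146 = 140$)
$j{\left(W \right)} = 1 + 2 W^{2}$ ($j{\left(W \right)} = \left(W^{2} + W^{2}\right) + 1 = 2 W^{2} + 1 = 1 + 2 W^{2}$)
$p + j{\left(10 \right)} \left(-132\right) = 140 + \left(1 + 2 \cdot 10^{2}\right) \left(-132\right) = 140 + \left(1 + 2 \cdot 100\right) \left(-132\right) = 140 + \left(1 + 200\right) \left(-132\right) = 140 + 201 \left(-132\right) = 140 - 26532 = -26392$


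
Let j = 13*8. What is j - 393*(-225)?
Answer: 88529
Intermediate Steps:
j = 104
j - 393*(-225) = 104 - 393*(-225) = 104 + 88425 = 88529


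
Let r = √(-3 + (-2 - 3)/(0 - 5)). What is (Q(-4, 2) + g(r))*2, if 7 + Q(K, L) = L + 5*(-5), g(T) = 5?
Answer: -50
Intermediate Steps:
r = I*√2 (r = √(-3 - 5/(-5)) = √(-3 - 5*(-⅕)) = √(-3 + 1) = √(-2) = I*√2 ≈ 1.4142*I)
Q(K, L) = -32 + L (Q(K, L) = -7 + (L + 5*(-5)) = -7 + (L - 25) = -7 + (-25 + L) = -32 + L)
(Q(-4, 2) + g(r))*2 = ((-32 + 2) + 5)*2 = (-30 + 5)*2 = -25*2 = -50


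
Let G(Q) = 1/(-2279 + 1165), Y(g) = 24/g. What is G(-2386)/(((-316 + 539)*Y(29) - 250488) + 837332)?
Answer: -29/18964544392 ≈ -1.5292e-9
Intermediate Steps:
G(Q) = -1/1114 (G(Q) = 1/(-1114) = -1/1114)
G(-2386)/(((-316 + 539)*Y(29) - 250488) + 837332) = -1/(1114*(((-316 + 539)*(24/29) - 250488) + 837332)) = -1/(1114*((223*(24*(1/29)) - 250488) + 837332)) = -1/(1114*((223*(24/29) - 250488) + 837332)) = -1/(1114*((5352/29 - 250488) + 837332)) = -1/(1114*(-7258800/29 + 837332)) = -1/(1114*17023828/29) = -1/1114*29/17023828 = -29/18964544392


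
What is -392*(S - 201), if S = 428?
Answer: -88984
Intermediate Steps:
-392*(S - 201) = -392*(428 - 201) = -392*227 = -88984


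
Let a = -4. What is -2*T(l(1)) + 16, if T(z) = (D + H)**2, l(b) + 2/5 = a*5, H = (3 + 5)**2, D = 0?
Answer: -8176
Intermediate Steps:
H = 64 (H = 8**2 = 64)
l(b) = -102/5 (l(b) = -2/5 - 4*5 = -2/5 - 20 = -102/5)
T(z) = 4096 (T(z) = (0 + 64)**2 = 64**2 = 4096)
-2*T(l(1)) + 16 = -2*4096 + 16 = -8192 + 16 = -8176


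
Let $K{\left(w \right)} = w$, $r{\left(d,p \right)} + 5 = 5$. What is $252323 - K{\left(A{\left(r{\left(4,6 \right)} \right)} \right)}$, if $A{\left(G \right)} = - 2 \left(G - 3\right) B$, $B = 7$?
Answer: $252281$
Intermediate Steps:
$r{\left(d,p \right)} = 0$ ($r{\left(d,p \right)} = -5 + 5 = 0$)
$A{\left(G \right)} = 42 - 14 G$ ($A{\left(G \right)} = - 2 \left(G - 3\right) 7 = - 2 \left(-3 + G\right) 7 = \left(6 - 2 G\right) 7 = 42 - 14 G$)
$252323 - K{\left(A{\left(r{\left(4,6 \right)} \right)} \right)} = 252323 - \left(42 - 0\right) = 252323 - \left(42 + 0\right) = 252323 - 42 = 252281$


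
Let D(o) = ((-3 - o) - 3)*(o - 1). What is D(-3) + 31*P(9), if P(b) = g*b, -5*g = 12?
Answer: -3288/5 ≈ -657.60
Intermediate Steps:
D(o) = (-1 + o)*(-6 - o) (D(o) = (-6 - o)*(-1 + o) = (-1 + o)*(-6 - o))
g = -12/5 (g = -⅕*12 = -12/5 ≈ -2.4000)
P(b) = -12*b/5
D(-3) + 31*P(9) = (6 - 1*(-3)² - 5*(-3)) + 31*(-12/5*9) = (6 - 1*9 + 15) + 31*(-108/5) = (6 - 9 + 15) - 3348/5 = 12 - 3348/5 = -3288/5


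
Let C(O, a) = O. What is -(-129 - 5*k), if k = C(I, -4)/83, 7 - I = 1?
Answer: 10737/83 ≈ 129.36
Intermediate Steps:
I = 6 (I = 7 - 1*1 = 7 - 1 = 6)
k = 6/83 ≈ 0.072289
-(-129 - 5*k) = -(-129 - 5*6/83) = -(-129 - 30/83) = -1*(-10737/83) = 10737/83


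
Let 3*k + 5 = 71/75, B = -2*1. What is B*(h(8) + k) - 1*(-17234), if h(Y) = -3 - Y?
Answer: 3883208/225 ≈ 17259.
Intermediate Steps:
B = -2
k = -304/225 (k = -5/3 + (71/75)/3 = -5/3 + (71*(1/75))/3 = -5/3 + (1/3)*(71/75) = -5/3 + 71/225 = -304/225 ≈ -1.3511)
B*(h(8) + k) - 1*(-17234) = -2*((-3 - 1*8) - 304/225) - 1*(-17234) = -2*((-3 - 8) - 304/225) + 17234 = -2*(-11 - 304/225) + 17234 = -2*(-2779/225) + 17234 = 5558/225 + 17234 = 3883208/225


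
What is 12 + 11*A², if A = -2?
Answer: 56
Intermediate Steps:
12 + 11*A² = 12 + 11*(-2)² = 12 + 11*4 = 12 + 44 = 56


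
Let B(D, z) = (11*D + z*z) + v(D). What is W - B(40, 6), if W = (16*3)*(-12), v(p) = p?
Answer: -1092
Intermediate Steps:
W = -576 (W = 48*(-12) = -576)
B(D, z) = z² + 12*D (B(D, z) = (11*D + z*z) + D = (11*D + z²) + D = (z² + 11*D) + D = z² + 12*D)
W - B(40, 6) = -576 - (6² + 12*40) = -576 - (36 + 480) = -576 - 1*516 = -576 - 516 = -1092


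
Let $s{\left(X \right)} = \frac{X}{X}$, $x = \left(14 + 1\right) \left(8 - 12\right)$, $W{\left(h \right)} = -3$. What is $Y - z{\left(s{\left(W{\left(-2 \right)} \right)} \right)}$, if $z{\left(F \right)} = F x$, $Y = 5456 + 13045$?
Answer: $18561$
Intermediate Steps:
$x = -60$ ($x = 15 \left(-4\right) = -60$)
$s{\left(X \right)} = 1$
$Y = 18501$
$z{\left(F \right)} = - 60 F$ ($z{\left(F \right)} = F \left(-60\right) = - 60 F$)
$Y - z{\left(s{\left(W{\left(-2 \right)} \right)} \right)} = 18501 - \left(-60\right) 1 = 18501 - -60 = 18501 + 60 = 18561$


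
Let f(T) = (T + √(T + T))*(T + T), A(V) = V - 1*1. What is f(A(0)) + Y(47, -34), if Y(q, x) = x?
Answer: -32 - 2*I*√2 ≈ -32.0 - 2.8284*I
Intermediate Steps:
A(V) = -1 + V (A(V) = V - 1 = -1 + V)
f(T) = 2*T*(T + √2*√T) (f(T) = (T + √(2*T))*(2*T) = (T + √2*√T)*(2*T) = 2*T*(T + √2*√T))
f(A(0)) + Y(47, -34) = (2*(-1 + 0)² + 2*√2*(-1 + 0)^(3/2)) - 34 = (2*(-1)² + 2*√2*(-1)^(3/2)) - 34 = (2*1 + 2*√2*(-I)) - 34 = (2 - 2*I*√2) - 34 = -32 - 2*I*√2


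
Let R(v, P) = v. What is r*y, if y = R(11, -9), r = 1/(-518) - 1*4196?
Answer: -23908819/518 ≈ -46156.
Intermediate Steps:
r = -2173529/518 (r = -1/518 - 4196 = -2173529/518 ≈ -4196.0)
y = 11
r*y = -2173529/518*11 = -23908819/518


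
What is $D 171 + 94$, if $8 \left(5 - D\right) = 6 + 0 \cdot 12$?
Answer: $\frac{3283}{4} \approx 820.75$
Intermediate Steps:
$D = \frac{17}{4}$ ($D = 5 - \frac{6 + 0 \cdot 12}{8} = 5 - \frac{6 + 0}{8} = 5 - \frac{3}{4} = \frac{17}{4} \approx 4.25$)
$D 171 + 94 = \frac{17}{4} \cdot 171 + 94 = \frac{2907}{4} + 94 = \frac{3283}{4}$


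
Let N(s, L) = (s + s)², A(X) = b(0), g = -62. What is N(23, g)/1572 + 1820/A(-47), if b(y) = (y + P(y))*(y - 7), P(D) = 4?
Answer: -25016/393 ≈ -63.654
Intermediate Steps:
b(y) = (-7 + y)*(4 + y) (b(y) = (y + 4)*(y - 7) = (4 + y)*(-7 + y) = (-7 + y)*(4 + y))
A(X) = -28 (A(X) = -28 + 0² - 3*0 = -28 + 0 + 0 = -28)
N(s, L) = 4*s² (N(s, L) = (2*s)² = 4*s²)
N(23, g)/1572 + 1820/A(-47) = (4*23²)/1572 + 1820/(-28) = (4*529)*(1/1572) + 1820*(-1/28) = 2116*(1/1572) - 65 = 529/393 - 65 = -25016/393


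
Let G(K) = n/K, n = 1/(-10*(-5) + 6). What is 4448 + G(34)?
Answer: 8468993/1904 ≈ 4448.0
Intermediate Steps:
n = 1/56 (n = 1/(50 + 6) = 1/56 ≈ 0.017857)
G(K) = 1/(56*K)
4448 + G(34) = 4448 + (1/56)/34 = 4448 + (1/56)*(1/34) = 4448 + 1/1904 = 8468993/1904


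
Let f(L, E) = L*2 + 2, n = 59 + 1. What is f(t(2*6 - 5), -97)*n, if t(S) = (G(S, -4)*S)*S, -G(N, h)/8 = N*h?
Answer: 1317240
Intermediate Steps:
G(N, h) = -8*N*h
t(S) = 32*S**3 (t(S) = ((-8*S*(-4))*S)*S = ((32*S)*S)*S = (32*S**2)*S = 32*S**3)
n = 60
f(L, E) = 2 + 2*L (f(L, E) = 2*L + 2 = 2 + 2*L)
f(t(2*6 - 5), -97)*n = (2 + 2*(32*(2*6 - 5)**3))*60 = (2 + 2*(32*(12 - 5)**3))*60 = (2 + 2*(32*7**3))*60 = (2 + 2*(32*343))*60 = (2 + 2*10976)*60 = (2 + 21952)*60 = 21954*60 = 1317240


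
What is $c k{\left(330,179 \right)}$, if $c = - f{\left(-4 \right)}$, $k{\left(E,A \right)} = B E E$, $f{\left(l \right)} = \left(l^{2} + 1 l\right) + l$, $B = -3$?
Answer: $2613600$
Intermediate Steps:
$f{\left(l \right)} = l^{2} + 2 l$ ($f{\left(l \right)} = \left(l^{2} + l\right) + l = \left(l + l^{2}\right) + l = l^{2} + 2 l$)
$k{\left(E,A \right)} = - 3 E^{2}$ ($k{\left(E,A \right)} = - 3 E E = - 3 E^{2}$)
$c = -8$ ($c = - \left(-4\right) \left(2 - 4\right) = - \left(-4\right) \left(-2\right) = \left(-1\right) 8 = -8$)
$c k{\left(330,179 \right)} = - 8 \left(- 3 \cdot 330^{2}\right) = - 8 \left(\left(-3\right) 108900\right) = \left(-8\right) \left(-326700\right) = 2613600$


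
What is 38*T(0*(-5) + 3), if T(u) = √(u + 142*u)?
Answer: 38*√429 ≈ 787.07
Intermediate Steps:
T(u) = √143*√u (T(u) = √(143*u) = √143*√u)
38*T(0*(-5) + 3) = 38*(√143*√(0*(-5) + 3)) = 38*(√143*√(0 + 3)) = 38*(√143*√3) = 38*√429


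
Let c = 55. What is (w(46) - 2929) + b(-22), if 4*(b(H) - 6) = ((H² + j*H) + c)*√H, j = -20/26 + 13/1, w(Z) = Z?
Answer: -2877 + 3509*I*√22/52 ≈ -2877.0 + 316.51*I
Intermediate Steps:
j = 159/13 (j = -20*1/26 + 13*1 = -10/13 + 13 = 159/13 ≈ 12.231)
b(H) = 6 + √H*(55 + H² + 159*H/13)/4 (b(H) = 6 + (((H² + 159*H/13) + 55)*√H)/4 = 6 + ((55 + H² + 159*H/13)*√H)/4 = 6 + (√H*(55 + H² + 159*H/13))/4 = 6 + √H*(55 + H² + 159*H/13)/4)
(w(46) - 2929) + b(-22) = (46 - 2929) + (6 + (-22)^(5/2)/4 + 55*√(-22)/4 + 159*(-22)^(3/2)/52) = -2883 + (6 + (484*I*√22)/4 + 55*(I*√22)/4 + 159*(-22*I*√22)/52) = -2883 + (6 + 121*I*√22 + 55*I*√22/4 - 1749*I*√22/26) = -2883 + (6 + 3509*I*√22/52) = -2877 + 3509*I*√22/52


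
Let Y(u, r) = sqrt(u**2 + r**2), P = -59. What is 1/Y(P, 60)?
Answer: sqrt(7081)/7081 ≈ 0.011884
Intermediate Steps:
Y(u, r) = sqrt(r**2 + u**2)
1/Y(P, 60) = 1/(sqrt(60**2 + (-59)**2)) = 1/(sqrt(3600 + 3481)) = 1/(sqrt(7081)) = sqrt(7081)/7081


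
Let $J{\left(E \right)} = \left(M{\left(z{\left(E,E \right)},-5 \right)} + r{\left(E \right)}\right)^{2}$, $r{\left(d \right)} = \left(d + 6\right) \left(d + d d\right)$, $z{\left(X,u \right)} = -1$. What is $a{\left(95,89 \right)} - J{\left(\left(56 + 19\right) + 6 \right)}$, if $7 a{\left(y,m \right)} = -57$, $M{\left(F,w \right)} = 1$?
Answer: $- \frac{2337414807232}{7} \approx -3.3392 \cdot 10^{11}$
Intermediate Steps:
$a{\left(y,m \right)} = - \frac{57}{7}$ ($a{\left(y,m \right)} = \frac{1}{7} \left(-57\right) = - \frac{57}{7}$)
$r{\left(d \right)} = \left(6 + d\right) \left(d + d^{2}\right)$
$J{\left(E \right)} = \left(1 + E \left(6 + E^{2} + 7 E\right)\right)^{2}$
$a{\left(95,89 \right)} - J{\left(\left(56 + 19\right) + 6 \right)} = - \frac{57}{7} - \left(1 + \left(\left(56 + 19\right) + 6\right) \left(6 + \left(\left(56 + 19\right) + 6\right)^{2} + 7 \left(\left(56 + 19\right) + 6\right)\right)\right)^{2} = - \frac{57}{7} - \left(1 + \left(75 + 6\right) \left(6 + \left(75 + 6\right)^{2} + 7 \left(75 + 6\right)\right)\right)^{2} = - \frac{57}{7} - \left(1 + 81 \left(6 + 81^{2} + 7 \cdot 81\right)\right)^{2} = - \frac{57}{7} - \left(1 + 81 \left(6 + 6561 + 567\right)\right)^{2} = - \frac{57}{7} - \left(1 + 81 \cdot 7134\right)^{2} = - \frac{57}{7} - \left(1 + 577854\right)^{2} = - \frac{57}{7} - 577855^{2} = - \frac{57}{7} - 333916401025 = - \frac{2337414807232}{7}$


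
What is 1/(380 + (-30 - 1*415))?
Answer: -1/65 ≈ -0.015385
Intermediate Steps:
1/(380 + (-30 - 1*415)) = 1/(380 + (-30 - 415)) = 1/(380 - 445) = 1/(-65) = -1/65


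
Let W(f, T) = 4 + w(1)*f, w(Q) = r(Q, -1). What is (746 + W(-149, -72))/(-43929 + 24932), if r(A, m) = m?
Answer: -899/18997 ≈ -0.047323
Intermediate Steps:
w(Q) = -1
W(f, T) = 4 - f
(746 + W(-149, -72))/(-43929 + 24932) = (746 + (4 - 1*(-149)))/(-43929 + 24932) = (746 + (4 + 149))/(-18997) = (746 + 153)*(-1/18997) = 899*(-1/18997) = -899/18997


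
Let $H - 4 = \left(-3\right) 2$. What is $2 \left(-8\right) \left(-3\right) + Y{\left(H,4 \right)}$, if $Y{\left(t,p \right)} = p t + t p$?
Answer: $32$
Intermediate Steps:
$H = -2$ ($H = 4 - 6 = -2$)
$Y{\left(t,p \right)} = 2 p t$ ($Y{\left(t,p \right)} = p t + p t = 2 p t$)
$2 \left(-8\right) \left(-3\right) + Y{\left(H,4 \right)} = 2 \left(-8\right) \left(-3\right) + 2 \cdot 4 \left(-2\right) = \left(-16\right) \left(-3\right) - 16 = 48 - 16 = 32$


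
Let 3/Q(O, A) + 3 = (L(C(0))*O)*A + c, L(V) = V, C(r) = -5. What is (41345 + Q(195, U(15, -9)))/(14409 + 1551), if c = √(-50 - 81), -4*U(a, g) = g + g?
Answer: 3187967569639/1230619500600 - I*√131/102551625050 ≈ 2.5905 - 1.1161e-10*I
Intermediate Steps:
U(a, g) = -g/2 (U(a, g) = -(g + g)/4 = -g/2)
c = I*√131 (c = √(-131) = I*√131 ≈ 11.446*I)
Q(O, A) = 3/(-3 + I*√131 - 5*A*O) (Q(O, A) = 3/(-3 + ((-5*O)*A + I*√131)) = 3/(-3 + (-5*A*O + I*√131)) = 3/(-3 + (I*√131 - 5*A*O)) = 3/(-3 + I*√131 - 5*A*O))
(41345 + Q(195, U(15, -9)))/(14409 + 1551) = (41345 + 3/(-3 + I*√131 - 5*(-½*(-9))*195))/(14409 + 1551) = (41345 + 3/(-3 + I*√131 - 5*9/2*195))/15960 = (41345 + 3/(-3 + I*√131 - 8775/2))*(1/15960) = (41345 + 3/(-8781/2 + I*√131))*(1/15960) = 8269/3192 + 1/(5320*(-8781/2 + I*√131))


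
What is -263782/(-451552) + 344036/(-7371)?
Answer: -10957557625/237742128 ≈ -46.090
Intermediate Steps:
-263782/(-451552) + 344036/(-7371) = -263782*(-1/451552) + 344036*(-1/7371) = 131891/225776 - 49148/1053 = -10957557625/237742128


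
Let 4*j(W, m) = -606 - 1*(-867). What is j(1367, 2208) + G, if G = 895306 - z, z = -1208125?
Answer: 8413985/4 ≈ 2.1035e+6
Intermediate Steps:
j(W, m) = 261/4 (j(W, m) = (-606 - 1*(-867))/4 = (-606 + 867)/4 = (1/4)*261 = 261/4)
G = 2103431 (G = 895306 - 1*(-1208125) = 895306 + 1208125 = 2103431)
j(1367, 2208) + G = 261/4 + 2103431 = 8413985/4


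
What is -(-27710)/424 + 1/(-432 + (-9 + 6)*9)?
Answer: 6359233/97308 ≈ 65.352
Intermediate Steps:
-(-27710)/424 + 1/(-432 + (-9 + 6)*9) = -(-27710)/424 + 1/(-432 - 3*9) = -85*(-163/212) + 1/(-432 - 27) = 13855/212 + 1/(-459) = 13855/212 - 1/459 = 6359233/97308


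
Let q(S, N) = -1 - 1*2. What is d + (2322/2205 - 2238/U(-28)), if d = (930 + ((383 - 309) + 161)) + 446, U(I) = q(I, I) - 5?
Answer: 1853967/980 ≈ 1891.8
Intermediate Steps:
q(S, N) = -3 (q(S, N) = -1 - 2 = -3)
U(I) = -8 (U(I) = -3 - 5 = -8)
d = 1611 (d = (930 + (74 + 161)) + 446 = (930 + 235) + 446 = 1165 + 446 = 1611)
d + (2322/2205 - 2238/U(-28)) = 1611 + (2322/2205 - 2238/(-8)) = 1611 + (2322*(1/2205) - 2238*(-1/8)) = 1611 + (258/245 + 1119/4) = 1611 + 275187/980 = 1853967/980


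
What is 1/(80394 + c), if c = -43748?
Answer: 1/36646 ≈ 2.7288e-5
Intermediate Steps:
1/(80394 + c) = 1/(80394 - 43748) = 1/36646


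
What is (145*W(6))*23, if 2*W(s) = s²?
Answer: 60030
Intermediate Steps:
W(s) = s²/2
(145*W(6))*23 = (145*((½)*6²))*23 = (145*((½)*36))*23 = (145*18)*23 = 2610*23 = 60030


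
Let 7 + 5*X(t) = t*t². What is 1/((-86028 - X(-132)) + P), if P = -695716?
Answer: -1/321749 ≈ -3.1080e-6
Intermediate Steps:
X(t) = -7/5 + t³/5 (X(t) = -7/5 + (t*t²)/5 = -7/5 + t³/5)
1/((-86028 - X(-132)) + P) = 1/((-86028 - (-7/5 + (⅕)*(-132)³)) - 695716) = 1/((-86028 - (-7/5 + (⅕)*(-2299968))) - 695716) = 1/((-86028 - (-7/5 - 2299968/5)) - 695716) = 1/((-86028 - 1*(-459995)) - 695716) = 1/((-86028 + 459995) - 695716) = 1/(373967 - 695716) = 1/(-321749) = -1/321749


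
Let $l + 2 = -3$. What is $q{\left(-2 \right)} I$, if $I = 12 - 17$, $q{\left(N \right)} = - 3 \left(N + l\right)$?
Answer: $-105$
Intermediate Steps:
$l = -5$ ($l = -2 - 3 = -5$)
$q{\left(N \right)} = 15 - 3 N$ ($q{\left(N \right)} = - 3 \left(N - 5\right) = - 3 \left(-5 + N\right) = 15 - 3 N$)
$I = -5$ ($I = 12 - 17 = -5$)
$q{\left(-2 \right)} I = \left(15 - -6\right) \left(-5\right) = \left(15 + 6\right) \left(-5\right) = 21 \left(-5\right) = -105$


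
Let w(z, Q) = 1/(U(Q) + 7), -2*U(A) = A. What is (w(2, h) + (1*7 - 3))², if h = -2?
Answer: 1089/64 ≈ 17.016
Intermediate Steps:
U(A) = -A/2
w(z, Q) = 1/(7 - Q/2) (w(z, Q) = 1/(-Q/2 + 7) = 1/(7 - Q/2))
(w(2, h) + (1*7 - 3))² = (-2/(-14 - 2) + (1*7 - 3))² = (-2/(-16) + (7 - 3))² = (-2*(-1/16) + 4)² = (⅛ + 4)² = (33/8)² = 1089/64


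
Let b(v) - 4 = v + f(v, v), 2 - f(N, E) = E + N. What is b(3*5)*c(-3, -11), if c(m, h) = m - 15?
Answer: 162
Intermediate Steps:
f(N, E) = 2 - E - N (f(N, E) = 2 - (E + N) = 2 + (-E - N) = 2 - E - N)
c(m, h) = -15 + m
b(v) = 6 - v (b(v) = 4 + (v + (2 - v - v)) = 4 + (v + (2 - 2*v)) = 4 + (2 - v) = 6 - v)
b(3*5)*c(-3, -11) = (6 - 3*5)*(-15 - 3) = (6 - 1*15)*(-18) = (6 - 15)*(-18) = -9*(-18) = 162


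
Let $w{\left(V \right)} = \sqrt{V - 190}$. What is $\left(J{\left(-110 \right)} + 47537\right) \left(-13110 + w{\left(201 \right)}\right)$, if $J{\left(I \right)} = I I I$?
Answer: $16826199930 - 1283463 \sqrt{11} \approx 1.6822 \cdot 10^{10}$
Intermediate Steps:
$w{\left(V \right)} = \sqrt{-190 + V}$
$J{\left(I \right)} = I^{3}$ ($J{\left(I \right)} = I^{2} I = I^{3}$)
$\left(J{\left(-110 \right)} + 47537\right) \left(-13110 + w{\left(201 \right)}\right) = \left(\left(-110\right)^{3} + 47537\right) \left(-13110 + \sqrt{-190 + 201}\right) = \left(-1331000 + 47537\right) \left(-13110 + \sqrt{11}\right) = - 1283463 \left(-13110 + \sqrt{11}\right) = 16826199930 - 1283463 \sqrt{11}$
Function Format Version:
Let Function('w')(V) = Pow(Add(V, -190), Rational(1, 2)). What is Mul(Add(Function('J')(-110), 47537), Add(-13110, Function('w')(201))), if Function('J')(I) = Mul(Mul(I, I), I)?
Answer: Add(16826199930, Mul(-1283463, Pow(11, Rational(1, 2)))) ≈ 1.6822e+10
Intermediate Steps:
Function('w')(V) = Pow(Add(-190, V), Rational(1, 2))
Function('J')(I) = Pow(I, 3) (Function('J')(I) = Mul(Pow(I, 2), I) = Pow(I, 3))
Mul(Add(Function('J')(-110), 47537), Add(-13110, Function('w')(201))) = Mul(Add(Pow(-110, 3), 47537), Add(-13110, Pow(Add(-190, 201), Rational(1, 2)))) = Mul(Add(-1331000, 47537), Add(-13110, Pow(11, Rational(1, 2)))) = Mul(-1283463, Add(-13110, Pow(11, Rational(1, 2)))) = Add(16826199930, Mul(-1283463, Pow(11, Rational(1, 2))))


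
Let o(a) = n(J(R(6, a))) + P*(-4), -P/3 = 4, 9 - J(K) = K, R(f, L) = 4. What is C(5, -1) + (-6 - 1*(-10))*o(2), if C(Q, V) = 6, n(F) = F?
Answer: 218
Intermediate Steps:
J(K) = 9 - K
P = -12 (P = -3*4 = -12)
o(a) = 53 (o(a) = (9 - 1*4) - 12*(-4) = (9 - 4) + 48 = 5 + 48 = 53)
C(5, -1) + (-6 - 1*(-10))*o(2) = 6 + (-6 - 1*(-10))*53 = 6 + (-6 + 10)*53 = 6 + 4*53 = 6 + 212 = 218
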